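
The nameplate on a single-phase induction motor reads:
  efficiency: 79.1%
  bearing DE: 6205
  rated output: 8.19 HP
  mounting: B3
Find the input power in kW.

P_out = 8.19 × 746 = 6110 W
P_in = P_out/η = 6110/0.791 = 7724 W = 7.72 kW

7.72 kW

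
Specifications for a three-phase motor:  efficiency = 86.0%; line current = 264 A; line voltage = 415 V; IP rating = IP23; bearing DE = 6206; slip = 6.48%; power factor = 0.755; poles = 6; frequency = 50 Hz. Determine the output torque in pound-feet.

P_in = √3·V·I·cosφ = 1.732 × 415 × 264 × 0.755 = 143267 W
P_out = η·P_in = 0.86 × 143267 = 123210 W
n_s = 120×50/6 = 1000 rpm; n = 1000×(1−0.0648) = 935 rpm
ω = 2π×935/60 = 97.91 rad/s
τ = P_out/ω = 123210/97.91 = 1258 N·m
In lb·ft: 1258/1.356 = 928 lb·ft

928 lb·ft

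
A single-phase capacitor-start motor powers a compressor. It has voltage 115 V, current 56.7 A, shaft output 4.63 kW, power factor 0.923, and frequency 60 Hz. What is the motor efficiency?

76.9 %

P_out = 4.63 kW = 4630 W
P_in = V·I·cosφ = 115 × 56.7 × 0.923 = 6018 W
η = P_out / P_in = 4630 / 6018 = 0.769 = 76.9%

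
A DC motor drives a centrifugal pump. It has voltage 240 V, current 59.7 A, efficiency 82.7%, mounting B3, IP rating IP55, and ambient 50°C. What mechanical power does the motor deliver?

11.8 kW

P_in = V·I = 240 × 59.7 = 14328 W
P_out = η·P_in = 0.827 × 14328 = 11849 W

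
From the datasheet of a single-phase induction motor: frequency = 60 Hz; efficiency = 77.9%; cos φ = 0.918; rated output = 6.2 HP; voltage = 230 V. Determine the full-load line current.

28.1 A

P_out = 6.2 × 746 = 4625 W
P_in = P_out / η = 4625 / 0.779 = 5937 W
I = P_in / (V·cosφ) = 5937 / (230 × 0.918) = 28.1 A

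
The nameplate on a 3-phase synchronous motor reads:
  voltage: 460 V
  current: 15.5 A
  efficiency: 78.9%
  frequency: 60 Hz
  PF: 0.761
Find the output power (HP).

9.94 HP

P_in = √3·V·I·cosφ = 1.732 × 460 × 15.5 × 0.761 = 9398 W
P_out = η·P_in = 0.789 × 9398 = 7415 W
= 7415/746 = 9.94 HP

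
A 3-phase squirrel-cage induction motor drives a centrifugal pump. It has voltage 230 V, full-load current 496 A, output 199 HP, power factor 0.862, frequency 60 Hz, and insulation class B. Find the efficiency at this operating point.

87.2 %

P_out = 199 × 746 = 148454 W
P_in = √3·V_L·I_L·cosφ = 1.732 × 230 × 496 × 0.862 = 170320 W
η = P_out / P_in = 148454 / 170320 = 0.872 = 87.2%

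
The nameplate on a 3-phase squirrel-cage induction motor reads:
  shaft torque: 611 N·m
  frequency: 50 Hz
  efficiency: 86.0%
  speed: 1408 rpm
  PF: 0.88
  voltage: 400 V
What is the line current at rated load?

ω = 2π×1408/60 = 147.4 rad/s; P_out = τω = 611 × 147.4 = 90061 W
P_in = P_out / η = 90061 / 0.860 = 104722 W
I_L = P_in / (√3·V_L·cosφ) = 104722 / (1.732 × 400 × 0.88) = 172 A

172 A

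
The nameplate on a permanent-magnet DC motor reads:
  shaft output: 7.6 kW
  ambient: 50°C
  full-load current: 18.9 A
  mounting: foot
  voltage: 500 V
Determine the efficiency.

80.4 %

P_out = 7.6 kW = 7600 W
P_in = V·I = 500 × 18.9 = 9450 W
η = P_out / P_in = 7600 / 9450 = 0.804 = 80.4%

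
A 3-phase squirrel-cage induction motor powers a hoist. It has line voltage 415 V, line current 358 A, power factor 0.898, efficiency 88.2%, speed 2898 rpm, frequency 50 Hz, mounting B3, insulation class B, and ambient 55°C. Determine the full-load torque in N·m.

672 N·m

P_in = √3·V·I·cosφ = 1.732 × 415 × 358 × 0.898 = 231076 W
P_out = η·P_in = 0.882 × 231076 = 203809 W
n = 2898 rpm
ω = 2π×2898/60 = 303.5 rad/s
τ = P_out/ω = 203809/303.5 = 672 N·m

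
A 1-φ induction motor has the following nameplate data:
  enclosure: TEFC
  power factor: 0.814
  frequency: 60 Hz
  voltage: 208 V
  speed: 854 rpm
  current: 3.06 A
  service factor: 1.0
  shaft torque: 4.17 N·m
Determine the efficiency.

ω = 2π × 854/60 = 89.43 rad/s; P_out = τω = 4.17 × 89.43 = 373 W
P_in = V·I·cosφ = 208 × 3.06 × 0.814 = 518 W
η = P_out / P_in = 373 / 518 = 0.720 = 72.0%

72.0 %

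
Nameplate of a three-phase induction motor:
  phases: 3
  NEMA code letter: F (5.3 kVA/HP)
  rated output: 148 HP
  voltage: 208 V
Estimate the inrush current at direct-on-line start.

S_LR = 5.3 × 148 = 784.4 kVA
I_LR = S_LR/(√3·V_L) = 784400/(1.732×208) = 2180 A

2180 A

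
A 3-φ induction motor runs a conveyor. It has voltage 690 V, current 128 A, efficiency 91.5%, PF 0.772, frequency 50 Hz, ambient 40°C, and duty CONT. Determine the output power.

P_in = √3·V·I·cosφ = 1.732 × 690 × 128 × 0.772 = 118093 W
P_out = η·P_in = 0.915 × 118093 = 108055 W

108 kW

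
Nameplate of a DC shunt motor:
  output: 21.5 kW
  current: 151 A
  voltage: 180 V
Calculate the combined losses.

P_in = V·I = 180×151 = 27180 W
P_out = 21500 W
Losses = P_in − P_out = 27180 − 21500 = 5680 W

5.68 kW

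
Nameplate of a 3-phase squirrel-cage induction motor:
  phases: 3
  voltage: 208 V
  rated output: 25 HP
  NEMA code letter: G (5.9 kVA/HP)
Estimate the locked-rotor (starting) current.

409 A

S_LR = 5.9 × 25 = 147.5 kVA
I_LR = S_LR/(√3·V_L) = 147500/(1.732×208) = 409 A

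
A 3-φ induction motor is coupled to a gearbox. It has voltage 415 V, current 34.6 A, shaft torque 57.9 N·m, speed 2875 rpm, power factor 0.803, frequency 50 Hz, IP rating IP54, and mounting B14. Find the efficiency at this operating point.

87.3 %

ω = 2π × 2875/60 = 301.1 rad/s; P_out = τω = 57.9 × 301.1 = 17434 W
P_in = √3·V_L·I_L·cosφ = 1.732 × 415 × 34.6 × 0.803 = 19970 W
η = P_out / P_in = 17434 / 19970 = 0.873 = 87.3%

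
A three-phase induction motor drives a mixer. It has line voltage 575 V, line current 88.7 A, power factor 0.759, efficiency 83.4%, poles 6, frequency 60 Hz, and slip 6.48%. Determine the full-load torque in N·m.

P_in = √3·V·I·cosφ = 1.732 × 575 × 88.7 × 0.759 = 67047 W
P_out = η·P_in = 0.834 × 67047 = 55917 W
n_s = 120×60/6 = 1200 rpm; n = 1200×(1−0.0648) = 1122 rpm
ω = 2π×1122/60 = 117.5 rad/s
τ = P_out/ω = 55917/117.5 = 476 N·m

476 N·m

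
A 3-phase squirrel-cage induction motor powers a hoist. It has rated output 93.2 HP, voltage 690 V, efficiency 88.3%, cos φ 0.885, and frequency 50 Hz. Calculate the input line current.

74.4 A

P_out = 93.2 × 746 = 69527 W
P_in = P_out / η = 69527 / 0.883 = 78740 W
I_L = P_in / (√3·V_L·cosφ) = 78740 / (1.732 × 690 × 0.885) = 74.4 A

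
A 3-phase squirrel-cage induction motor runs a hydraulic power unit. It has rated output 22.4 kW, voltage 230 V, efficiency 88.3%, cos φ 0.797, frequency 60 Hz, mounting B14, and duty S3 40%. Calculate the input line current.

P_out = 22.4 kW = 22400 W
P_in = P_out / η = 22400 / 0.883 = 25368 W
I_L = P_in / (√3·V_L·cosφ) = 25368 / (1.732 × 230 × 0.797) = 79.9 A

79.9 A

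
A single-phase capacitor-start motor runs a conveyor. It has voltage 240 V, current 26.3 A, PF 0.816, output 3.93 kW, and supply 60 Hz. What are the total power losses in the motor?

P_in = V·I·cosφ = 240×26.3×0.816 = 5151 W
P_out = 3930 W
Losses = P_in − P_out = 5151 − 3930 = 1221 W

1220 W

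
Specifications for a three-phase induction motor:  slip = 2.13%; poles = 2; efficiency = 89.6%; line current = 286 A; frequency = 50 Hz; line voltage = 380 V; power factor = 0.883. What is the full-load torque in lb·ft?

P_in = √3·V·I·cosφ = 1.732 × 380 × 286 × 0.883 = 166210 W
P_out = η·P_in = 0.896 × 166210 = 148924 W
n_s = 120×50/2 = 3000 rpm; n = 3000×(1−0.0213) = 2936 rpm
ω = 2π×2936/60 = 307.5 rad/s
τ = P_out/ω = 148924/307.5 = 484.3 N·m
In lb·ft: 484.3/1.356 = 357 lb·ft

357 lb·ft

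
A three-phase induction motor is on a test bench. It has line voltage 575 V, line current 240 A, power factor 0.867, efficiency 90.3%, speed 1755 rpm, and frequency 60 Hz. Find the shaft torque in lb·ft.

751 lb·ft

P_in = √3·V·I·cosφ = 1.732 × 575 × 240 × 0.867 = 207227 W
P_out = η·P_in = 0.903 × 207227 = 187126 W
n = 1755 rpm
ω = 2π×1755/60 = 183.8 rad/s
τ = P_out/ω = 187126/183.8 = 1018 N·m
In lb·ft: 1018/1.356 = 751 lb·ft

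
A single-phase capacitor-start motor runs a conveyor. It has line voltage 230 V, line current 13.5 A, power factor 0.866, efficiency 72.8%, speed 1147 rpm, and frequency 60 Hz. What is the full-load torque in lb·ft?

P_in = V·I·cosφ = 230 × 13.5 × 0.866 = 2689 W
P_out = η·P_in = 0.728 × 2689 = 1958 W
n = 1147 rpm
ω = 2π×1147/60 = 120.1 rad/s
τ = P_out/ω = 1958/120.1 = 16.3 N·m
In lb·ft: 16.3/1.356 = 12 lb·ft

12 lb·ft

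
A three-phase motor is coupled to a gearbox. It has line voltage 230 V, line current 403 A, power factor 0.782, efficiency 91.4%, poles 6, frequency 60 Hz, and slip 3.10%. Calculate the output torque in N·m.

942 N·m

P_in = √3·V·I·cosφ = 1.732 × 230 × 403 × 0.782 = 125542 W
P_out = η·P_in = 0.914 × 125542 = 114745 W
n_s = 120×60/6 = 1200 rpm; n = 1200×(1−0.031) = 1163 rpm
ω = 2π×1163/60 = 121.8 rad/s
τ = P_out/ω = 114745/121.8 = 942 N·m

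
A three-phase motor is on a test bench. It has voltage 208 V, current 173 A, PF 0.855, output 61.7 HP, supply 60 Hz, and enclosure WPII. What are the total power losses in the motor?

7260 W

P_in = √3·V·I·cosφ = 1.732×208×173×0.855 = 53287 W
P_out = 61.7×746 = 46028 W
Losses = P_in − P_out = 53287 − 46028 = 7259 W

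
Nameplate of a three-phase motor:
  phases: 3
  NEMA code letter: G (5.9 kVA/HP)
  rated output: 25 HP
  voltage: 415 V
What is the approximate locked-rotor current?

205 A

S_LR = 5.9 × 25 = 147.5 kVA
I_LR = S_LR/(√3·V_L) = 147500/(1.732×415) = 205 A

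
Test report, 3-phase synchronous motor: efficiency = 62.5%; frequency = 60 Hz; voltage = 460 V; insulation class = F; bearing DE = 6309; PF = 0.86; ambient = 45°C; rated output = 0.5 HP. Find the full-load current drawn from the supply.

0.871 A

P_out = 0.5 × 746 = 373 W
P_in = P_out / η = 373 / 0.625 = 597 W
I_L = P_in / (√3·V_L·cosφ) = 597 / (1.732 × 460 × 0.86) = 0.871 A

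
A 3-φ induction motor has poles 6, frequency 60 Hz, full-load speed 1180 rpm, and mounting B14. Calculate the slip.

n_s = 120f/p = 120×60/6 = 1200 rpm
s = (n_s − n)/n_s = (1200 − 1180)/1200 = 0.0167

1.67 %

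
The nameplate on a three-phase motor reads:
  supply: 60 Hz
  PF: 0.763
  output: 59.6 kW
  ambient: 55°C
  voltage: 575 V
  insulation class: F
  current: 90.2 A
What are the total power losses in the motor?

8.94 kW

P_in = √3·V·I·cosφ = 1.732×575×90.2×0.763 = 68540 W
P_out = 59600 W
Losses = P_in − P_out = 68540 − 59600 = 8940 W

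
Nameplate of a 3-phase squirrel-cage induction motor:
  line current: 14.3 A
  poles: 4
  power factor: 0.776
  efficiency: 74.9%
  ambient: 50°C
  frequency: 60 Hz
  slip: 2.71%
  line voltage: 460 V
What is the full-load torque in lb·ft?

P_in = √3·V·I·cosφ = 1.732 × 460 × 14.3 × 0.776 = 8841 W
P_out = η·P_in = 0.749 × 8841 = 6622 W
n_s = 120×60/4 = 1800 rpm; n = 1800×(1−0.0271) = 1751 rpm
ω = 2π×1751/60 = 183.4 rad/s
τ = P_out/ω = 6622/183.4 = 36.11 N·m
In lb·ft: 36.11/1.356 = 26.6 lb·ft

26.6 lb·ft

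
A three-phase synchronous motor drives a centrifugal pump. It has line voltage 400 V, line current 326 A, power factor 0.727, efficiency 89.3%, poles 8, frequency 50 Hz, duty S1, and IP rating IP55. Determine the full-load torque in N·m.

P_in = √3·V·I·cosφ = 1.732 × 400 × 326 × 0.727 = 164195 W
P_out = η·P_in = 0.893 × 164195 = 146626 W
n = n_s = 120×50/8 = 750 rpm (synchronous)
ω = 2π×750/60 = 78.54 rad/s
τ = P_out/ω = 146626/78.54 = 1870 N·m

1870 N·m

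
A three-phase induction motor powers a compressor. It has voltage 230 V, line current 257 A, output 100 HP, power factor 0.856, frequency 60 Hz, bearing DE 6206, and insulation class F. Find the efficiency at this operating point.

P_out = 100 × 746 = 74600 W
P_in = √3·V_L·I_L·cosφ = 1.732 × 230 × 257 × 0.856 = 87636 W
η = P_out / P_in = 74600 / 87636 = 0.851 = 85.1%

85.1 %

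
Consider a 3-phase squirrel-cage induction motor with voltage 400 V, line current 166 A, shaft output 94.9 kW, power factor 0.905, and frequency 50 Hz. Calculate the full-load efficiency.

91.2 %

P_out = 94.9 kW = 94900 W
P_in = √3·V_L·I_L·cosφ = 1.732 × 400 × 166 × 0.905 = 104079 W
η = P_out / P_in = 94900 / 104079 = 0.912 = 91.2%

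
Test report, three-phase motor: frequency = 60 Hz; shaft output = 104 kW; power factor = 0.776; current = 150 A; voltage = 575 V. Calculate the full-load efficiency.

89.7 %

P_out = 104 kW = 104000 W
P_in = √3·V_L·I_L·cosφ = 1.732 × 575 × 150 × 0.776 = 115923 W
η = P_out / P_in = 104000 / 115923 = 0.897 = 89.7%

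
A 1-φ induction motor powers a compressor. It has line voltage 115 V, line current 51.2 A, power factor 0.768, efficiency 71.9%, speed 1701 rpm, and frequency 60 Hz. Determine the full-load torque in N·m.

P_in = V·I·cosφ = 115 × 51.2 × 0.768 = 4522 W
P_out = η·P_in = 0.719 × 4522 = 3251 W
n = 1701 rpm
ω = 2π×1701/60 = 178.1 rad/s
τ = P_out/ω = 3251/178.1 = 18.3 N·m

18.3 N·m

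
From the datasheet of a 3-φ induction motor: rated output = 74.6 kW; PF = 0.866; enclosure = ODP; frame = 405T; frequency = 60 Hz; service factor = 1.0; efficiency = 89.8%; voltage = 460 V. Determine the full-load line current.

P_out = 74.6 kW = 74600 W
P_in = P_out / η = 74600 / 0.898 = 83073 W
I_L = P_in / (√3·V_L·cosφ) = 83073 / (1.732 × 460 × 0.866) = 120 A

120 A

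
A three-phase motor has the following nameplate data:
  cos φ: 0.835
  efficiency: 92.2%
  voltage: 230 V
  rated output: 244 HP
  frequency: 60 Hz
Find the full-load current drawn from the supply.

594 A

P_out = 244 × 746 = 182024 W
P_in = P_out / η = 182024 / 0.922 = 197423 W
I_L = P_in / (√3·V_L·cosφ) = 197423 / (1.732 × 230 × 0.835) = 594 A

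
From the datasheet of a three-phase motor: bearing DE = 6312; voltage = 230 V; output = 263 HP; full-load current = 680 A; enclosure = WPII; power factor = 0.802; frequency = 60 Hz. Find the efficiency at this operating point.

P_out = 263 × 746 = 196198 W
P_in = √3·V_L·I_L·cosφ = 1.732 × 230 × 680 × 0.802 = 217250 W
η = P_out / P_in = 196198 / 217250 = 0.903 = 90.3%

90.3 %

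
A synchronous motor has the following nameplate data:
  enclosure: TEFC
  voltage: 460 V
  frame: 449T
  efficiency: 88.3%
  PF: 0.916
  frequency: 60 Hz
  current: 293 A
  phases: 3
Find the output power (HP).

253 HP

P_in = √3·V·I·cosφ = 1.732 × 460 × 293 × 0.916 = 213830 W
P_out = η·P_in = 0.883 × 213830 = 188812 W
= 188812/746 = 253 HP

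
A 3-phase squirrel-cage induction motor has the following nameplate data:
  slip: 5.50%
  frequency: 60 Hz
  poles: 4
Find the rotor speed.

1701 rpm

n_s = 120f/p = 120×60/4 = 1800 rpm
n = n_s(1 − s) = 1800 × (1 − 0.055) = 1701 rpm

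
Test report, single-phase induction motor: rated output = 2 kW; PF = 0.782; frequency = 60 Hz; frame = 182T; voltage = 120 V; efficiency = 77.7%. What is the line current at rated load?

27.4 A

P_out = 2 kW = 2000 W
P_in = P_out / η = 2000 / 0.777 = 2574 W
I = P_in / (V·cosφ) = 2574 / (120 × 0.782) = 27.4 A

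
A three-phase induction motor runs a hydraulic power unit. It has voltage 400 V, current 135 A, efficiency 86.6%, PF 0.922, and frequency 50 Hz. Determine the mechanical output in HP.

100 HP

P_in = √3·V·I·cosφ = 1.732 × 400 × 135 × 0.922 = 86233 W
P_out = η·P_in = 0.866 × 86233 = 74678 W
= 74678/746 = 100 HP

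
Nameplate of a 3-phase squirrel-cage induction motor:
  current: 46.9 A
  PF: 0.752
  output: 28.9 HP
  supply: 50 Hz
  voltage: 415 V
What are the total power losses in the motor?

3790 W

P_in = √3·V·I·cosφ = 1.732×415×46.9×0.752 = 25351 W
P_out = 28.9×746 = 21559 W
Losses = P_in − P_out = 25351 − 21559 = 3792 W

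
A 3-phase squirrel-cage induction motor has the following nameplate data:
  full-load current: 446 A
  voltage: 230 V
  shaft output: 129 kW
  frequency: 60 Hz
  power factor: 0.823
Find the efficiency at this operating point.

88.2 %

P_out = 129 kW = 129000 W
P_in = √3·V_L·I_L·cosφ = 1.732 × 230 × 446 × 0.823 = 146221 W
η = P_out / P_in = 129000 / 146221 = 0.882 = 88.2%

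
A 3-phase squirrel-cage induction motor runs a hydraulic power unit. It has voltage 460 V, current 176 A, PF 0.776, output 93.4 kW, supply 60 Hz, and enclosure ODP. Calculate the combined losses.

P_in = √3·V·I·cosφ = 1.732×460×176×0.776 = 108813 W
P_out = 93400 W
Losses = P_in − P_out = 108813 − 93400 = 15413 W

15.4 kW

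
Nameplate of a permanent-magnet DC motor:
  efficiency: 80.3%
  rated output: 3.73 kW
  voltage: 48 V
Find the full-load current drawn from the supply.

P_out = 3.73 kW = 3730 W
P_in = P_out / η = 3730 / 0.803 = 4645 W
I = P_in / V = 4645 / 48 = 96.8 A

96.8 A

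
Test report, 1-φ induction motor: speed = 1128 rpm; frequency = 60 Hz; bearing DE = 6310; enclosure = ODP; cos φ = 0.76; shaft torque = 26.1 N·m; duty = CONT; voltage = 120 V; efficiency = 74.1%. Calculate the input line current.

45.6 A

ω = 2π×1128/60 = 118.1 rad/s; P_out = τω = 26.1 × 118.1 = 3082 W
P_in = P_out / η = 3082 / 0.741 = 4159 W
I = P_in / (V·cosφ) = 4159 / (120 × 0.76) = 45.6 A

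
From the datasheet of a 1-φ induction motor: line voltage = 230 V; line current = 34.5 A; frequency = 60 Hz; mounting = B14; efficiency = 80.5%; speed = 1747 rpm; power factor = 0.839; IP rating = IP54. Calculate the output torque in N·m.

P_in = V·I·cosφ = 230 × 34.5 × 0.839 = 6657 W
P_out = η·P_in = 0.805 × 6657 = 5359 W
n = 1747 rpm
ω = 2π×1747/60 = 182.9 rad/s
τ = P_out/ω = 5359/182.9 = 29.3 N·m

29.3 N·m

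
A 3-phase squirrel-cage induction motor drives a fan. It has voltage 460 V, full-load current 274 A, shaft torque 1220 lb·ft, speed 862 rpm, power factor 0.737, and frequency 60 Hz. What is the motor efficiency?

τ = 1220 lb·ft × 1.356 = 1654 N·m
ω = 2π × 862/60 = 90.27 rad/s; P_out = τω = 1654 × 90.27 = 149307 W
P_in = √3·V_L·I_L·cosφ = 1.732 × 460 × 274 × 0.737 = 160888 W
η = P_out / P_in = 149307 / 160888 = 0.928 = 92.8%

92.8 %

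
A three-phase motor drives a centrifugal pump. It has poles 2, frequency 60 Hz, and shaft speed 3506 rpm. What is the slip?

2.61 %

n_s = 120f/p = 120×60/2 = 3600 rpm
s = (n_s − n)/n_s = (3600 − 3506)/3600 = 0.0261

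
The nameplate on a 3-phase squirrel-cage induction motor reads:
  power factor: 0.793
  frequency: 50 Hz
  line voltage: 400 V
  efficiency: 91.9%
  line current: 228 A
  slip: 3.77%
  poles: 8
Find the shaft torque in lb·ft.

1120 lb·ft

P_in = √3·V·I·cosφ = 1.732 × 400 × 228 × 0.793 = 125261 W
P_out = η·P_in = 0.919 × 125261 = 115115 W
n_s = 120×50/8 = 750 rpm; n = 750×(1−0.0377) = 722 rpm
ω = 2π×722/60 = 75.61 rad/s
τ = P_out/ω = 115115/75.61 = 1522 N·m
In lb·ft: 1522/1.356 = 1120 lb·ft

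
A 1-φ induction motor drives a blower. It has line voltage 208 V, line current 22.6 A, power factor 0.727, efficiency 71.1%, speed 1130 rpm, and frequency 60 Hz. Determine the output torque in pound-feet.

15.1 lb·ft

P_in = V·I·cosφ = 208 × 22.6 × 0.727 = 3417 W
P_out = η·P_in = 0.711 × 3417 = 2429 W
n = 1130 rpm
ω = 2π×1130/60 = 118.3 rad/s
τ = P_out/ω = 2429/118.3 = 20.53 N·m
In lb·ft: 20.53/1.356 = 15.1 lb·ft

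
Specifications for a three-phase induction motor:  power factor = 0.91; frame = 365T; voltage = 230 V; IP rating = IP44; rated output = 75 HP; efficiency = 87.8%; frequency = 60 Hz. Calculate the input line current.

176 A

P_out = 75 × 746 = 55950 W
P_in = P_out / η = 55950 / 0.878 = 63724 W
I_L = P_in / (√3·V_L·cosφ) = 63724 / (1.732 × 230 × 0.91) = 176 A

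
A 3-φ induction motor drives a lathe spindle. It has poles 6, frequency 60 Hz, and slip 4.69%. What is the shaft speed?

1144 rpm

n_s = 120f/p = 120×60/6 = 1200 rpm
n = n_s(1 − s) = 1200 × (1 − 0.0469) = 1144 rpm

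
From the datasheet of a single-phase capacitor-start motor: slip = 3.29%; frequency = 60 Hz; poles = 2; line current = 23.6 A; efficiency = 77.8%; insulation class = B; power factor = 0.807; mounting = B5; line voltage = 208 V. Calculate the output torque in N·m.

P_in = V·I·cosφ = 208 × 23.6 × 0.807 = 3961 W
P_out = η·P_in = 0.778 × 3961 = 3082 W
n_s = 120×60/2 = 3600 rpm; n = 3600×(1−0.0329) = 3482 rpm
ω = 2π×3482/60 = 364.6 rad/s
τ = P_out/ω = 3082/364.6 = 8.45 N·m

8.45 N·m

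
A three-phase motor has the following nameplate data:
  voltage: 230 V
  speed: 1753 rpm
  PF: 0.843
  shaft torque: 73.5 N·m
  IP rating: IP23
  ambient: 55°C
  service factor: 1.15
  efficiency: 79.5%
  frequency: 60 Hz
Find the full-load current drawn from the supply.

50.5 A

ω = 2π×1753/60 = 183.6 rad/s; P_out = τω = 73.5 × 183.6 = 13495 W
P_in = P_out / η = 13495 / 0.795 = 16975 W
I_L = P_in / (√3·V_L·cosφ) = 16975 / (1.732 × 230 × 0.843) = 50.5 A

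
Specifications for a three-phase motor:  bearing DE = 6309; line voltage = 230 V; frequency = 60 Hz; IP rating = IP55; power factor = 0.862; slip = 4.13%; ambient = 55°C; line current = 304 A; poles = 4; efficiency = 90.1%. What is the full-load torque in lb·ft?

384 lb·ft

P_in = √3·V·I·cosφ = 1.732 × 230 × 304 × 0.862 = 104389 W
P_out = η·P_in = 0.901 × 104389 = 94054 W
n_s = 120×60/4 = 1800 rpm; n = 1800×(1−0.0413) = 1726 rpm
ω = 2π×1726/60 = 180.7 rad/s
τ = P_out/ω = 94054/180.7 = 520.5 N·m
In lb·ft: 520.5/1.356 = 384 lb·ft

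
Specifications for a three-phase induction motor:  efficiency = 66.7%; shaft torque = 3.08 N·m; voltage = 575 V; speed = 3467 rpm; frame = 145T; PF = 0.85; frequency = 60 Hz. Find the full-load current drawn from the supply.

1.98 A

ω = 2π×3467/60 = 363.1 rad/s; P_out = τω = 3.08 × 363.1 = 1118 W
P_in = P_out / η = 1118 / 0.667 = 1676 W
I_L = P_in / (√3·V_L·cosφ) = 1676 / (1.732 × 575 × 0.85) = 1.98 A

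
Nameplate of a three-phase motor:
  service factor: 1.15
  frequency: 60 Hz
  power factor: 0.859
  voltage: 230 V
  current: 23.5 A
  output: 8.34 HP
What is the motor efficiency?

P_out = 8.34 × 746 = 6222 W
P_in = √3·V_L·I_L·cosφ = 1.732 × 230 × 23.5 × 0.859 = 8041 W
η = P_out / P_in = 6222 / 8041 = 0.774 = 77.4%

77.4 %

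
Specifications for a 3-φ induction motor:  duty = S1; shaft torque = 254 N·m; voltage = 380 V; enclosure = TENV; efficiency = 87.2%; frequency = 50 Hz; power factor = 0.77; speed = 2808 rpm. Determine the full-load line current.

169 A

ω = 2π×2808/60 = 294.1 rad/s; P_out = τω = 254 × 294.1 = 74701 W
P_in = P_out / η = 74701 / 0.872 = 85666 W
I_L = P_in / (√3·V_L·cosφ) = 85666 / (1.732 × 380 × 0.77) = 169 A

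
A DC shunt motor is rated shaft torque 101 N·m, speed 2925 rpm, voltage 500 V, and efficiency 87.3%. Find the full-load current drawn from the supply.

ω = 2π×2925/60 = 306.3 rad/s; P_out = τω = 101 × 306.3 = 30936 W
P_in = P_out / η = 30936 / 0.873 = 35436 W
I = P_in / V = 35436 / 500 = 70.9 A

70.9 A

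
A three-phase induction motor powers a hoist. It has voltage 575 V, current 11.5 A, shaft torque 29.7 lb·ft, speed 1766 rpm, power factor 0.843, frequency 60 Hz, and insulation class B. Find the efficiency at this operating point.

77.1 %

τ = 29.7 lb·ft × 1.356 = 40.27 N·m
ω = 2π × 1766/60 = 184.9 rad/s; P_out = τω = 40.27 × 184.9 = 7446 W
P_in = √3·V_L·I_L·cosφ = 1.732 × 575 × 11.5 × 0.843 = 9655 W
η = P_out / P_in = 7446 / 9655 = 0.771 = 77.1%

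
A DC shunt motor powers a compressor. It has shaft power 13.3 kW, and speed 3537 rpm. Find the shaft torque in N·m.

35.9 N·m

ω = 2π × 3537/60 = 370.4 rad/s
τ = P/ω = 13300/370.4 = 35.9 N·m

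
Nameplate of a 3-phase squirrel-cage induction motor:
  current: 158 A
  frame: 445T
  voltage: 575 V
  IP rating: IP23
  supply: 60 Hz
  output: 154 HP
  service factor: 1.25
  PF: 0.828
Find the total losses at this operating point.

15.4 kW

P_in = √3·V·I·cosφ = 1.732×575×158×0.828 = 130288 W
P_out = 154×746 = 114884 W
Losses = P_in − P_out = 130288 − 114884 = 15404 W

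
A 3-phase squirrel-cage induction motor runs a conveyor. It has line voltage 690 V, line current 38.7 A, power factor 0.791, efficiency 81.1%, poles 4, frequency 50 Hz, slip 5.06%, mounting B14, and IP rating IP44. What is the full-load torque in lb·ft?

P_in = √3·V·I·cosφ = 1.732 × 690 × 38.7 × 0.791 = 36583 W
P_out = η·P_in = 0.811 × 36583 = 29669 W
n_s = 120×50/4 = 1500 rpm; n = 1500×(1−0.0506) = 1424 rpm
ω = 2π×1424/60 = 149.1 rad/s
τ = P_out/ω = 29669/149.1 = 199 N·m
In lb·ft: 199/1.356 = 147 lb·ft

147 lb·ft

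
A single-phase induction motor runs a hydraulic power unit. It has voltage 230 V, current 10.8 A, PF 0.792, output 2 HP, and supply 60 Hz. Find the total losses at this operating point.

475 W

P_in = V·I·cosφ = 230×10.8×0.792 = 1967 W
P_out = 2×746 = 1492 W
Losses = P_in − P_out = 1967 − 1492 = 475 W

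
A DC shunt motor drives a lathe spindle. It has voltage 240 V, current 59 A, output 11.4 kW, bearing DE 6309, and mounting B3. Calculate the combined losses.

P_in = V·I = 240×59 = 14160 W
P_out = 11400 W
Losses = P_in − P_out = 14160 − 11400 = 2760 W

2760 W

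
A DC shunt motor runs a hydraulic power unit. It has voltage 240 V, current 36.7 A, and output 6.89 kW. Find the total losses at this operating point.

P_in = V·I = 240×36.7 = 8808 W
P_out = 6890 W
Losses = P_in − P_out = 8808 − 6890 = 1918 W

1.92 kW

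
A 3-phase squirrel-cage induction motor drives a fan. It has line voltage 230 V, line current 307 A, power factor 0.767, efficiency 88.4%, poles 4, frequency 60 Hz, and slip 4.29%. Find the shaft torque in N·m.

460 N·m

P_in = √3·V·I·cosφ = 1.732 × 230 × 307 × 0.767 = 93801 W
P_out = η·P_in = 0.884 × 93801 = 82920 W
n_s = 120×60/4 = 1800 rpm; n = 1800×(1−0.0429) = 1723 rpm
ω = 2π×1723/60 = 180.4 rad/s
τ = P_out/ω = 82920/180.4 = 460 N·m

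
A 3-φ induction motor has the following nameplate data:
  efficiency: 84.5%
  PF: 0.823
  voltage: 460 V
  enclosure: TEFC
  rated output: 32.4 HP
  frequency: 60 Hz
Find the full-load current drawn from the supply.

P_out = 32.4 × 746 = 24170 W
P_in = P_out / η = 24170 / 0.845 = 28604 W
I_L = P_in / (√3·V_L·cosφ) = 28604 / (1.732 × 460 × 0.823) = 43.6 A

43.6 A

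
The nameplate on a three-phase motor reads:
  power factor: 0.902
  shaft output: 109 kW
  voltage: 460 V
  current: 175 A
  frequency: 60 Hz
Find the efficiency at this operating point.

86.7 %

P_out = 109 kW = 109000 W
P_in = √3·V_L·I_L·cosφ = 1.732 × 460 × 175 × 0.902 = 125762 W
η = P_out / P_in = 109000 / 125762 = 0.867 = 86.7%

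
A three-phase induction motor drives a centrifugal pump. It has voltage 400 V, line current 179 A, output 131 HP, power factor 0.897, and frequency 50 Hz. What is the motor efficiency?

P_out = 131 × 746 = 97726 W
P_in = √3·V_L·I_L·cosφ = 1.732 × 400 × 179 × 0.897 = 111238 W
η = P_out / P_in = 97726 / 111238 = 0.879 = 87.9%

87.9 %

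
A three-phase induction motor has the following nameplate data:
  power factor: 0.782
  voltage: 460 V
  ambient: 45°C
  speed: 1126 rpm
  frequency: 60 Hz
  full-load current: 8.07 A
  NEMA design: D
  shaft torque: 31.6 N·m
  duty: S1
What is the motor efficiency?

ω = 2π × 1126/60 = 117.9 rad/s; P_out = τω = 31.6 × 117.9 = 3726 W
P_in = √3·V_L·I_L·cosφ = 1.732 × 460 × 8.07 × 0.782 = 5028 W
η = P_out / P_in = 3726 / 5028 = 0.741 = 74.1%

74.1 %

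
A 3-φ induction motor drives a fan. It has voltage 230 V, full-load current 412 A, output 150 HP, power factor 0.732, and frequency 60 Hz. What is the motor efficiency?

P_out = 150 × 746 = 111900 W
P_in = √3·V_L·I_L·cosφ = 1.732 × 230 × 412 × 0.732 = 120139 W
η = P_out / P_in = 111900 / 120139 = 0.931 = 93.1%

93.1 %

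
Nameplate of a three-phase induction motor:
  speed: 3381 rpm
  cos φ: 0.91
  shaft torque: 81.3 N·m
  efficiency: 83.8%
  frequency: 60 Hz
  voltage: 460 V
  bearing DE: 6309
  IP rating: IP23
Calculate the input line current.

47.4 A

ω = 2π×3381/60 = 354.1 rad/s; P_out = τω = 81.3 × 354.1 = 28788 W
P_in = P_out / η = 28788 / 0.838 = 34353 W
I_L = P_in / (√3·V_L·cosφ) = 34353 / (1.732 × 460 × 0.91) = 47.4 A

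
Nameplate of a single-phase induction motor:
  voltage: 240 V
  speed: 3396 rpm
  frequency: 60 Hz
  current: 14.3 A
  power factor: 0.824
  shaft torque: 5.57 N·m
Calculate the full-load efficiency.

70.0 %

ω = 2π × 3396/60 = 355.6 rad/s; P_out = τω = 5.57 × 355.6 = 1981 W
P_in = V·I·cosφ = 240 × 14.3 × 0.824 = 2828 W
η = P_out / P_in = 1981 / 2828 = 0.700 = 70.0%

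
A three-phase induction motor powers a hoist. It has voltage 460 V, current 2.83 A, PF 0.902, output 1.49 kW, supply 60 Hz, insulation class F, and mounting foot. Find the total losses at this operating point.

P_in = √3·V·I·cosφ = 1.732×460×2.83×0.902 = 2034 W
P_out = 1490 W
Losses = P_in − P_out = 2034 − 1490 = 544 W

544 W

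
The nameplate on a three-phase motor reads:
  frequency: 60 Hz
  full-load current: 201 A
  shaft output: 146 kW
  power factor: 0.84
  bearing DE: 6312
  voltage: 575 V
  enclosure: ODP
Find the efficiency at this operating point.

P_out = 146 kW = 146000 W
P_in = √3·V_L·I_L·cosφ = 1.732 × 575 × 201 × 0.84 = 168148 W
η = P_out / P_in = 146000 / 168148 = 0.868 = 86.8%

86.8 %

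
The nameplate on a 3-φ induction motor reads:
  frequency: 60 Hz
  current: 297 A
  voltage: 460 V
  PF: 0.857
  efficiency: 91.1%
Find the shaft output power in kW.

P_in = √3·V·I·cosφ = 1.732 × 460 × 297 × 0.857 = 202788 W
P_out = η·P_in = 0.911 × 202788 = 184740 W

185 kW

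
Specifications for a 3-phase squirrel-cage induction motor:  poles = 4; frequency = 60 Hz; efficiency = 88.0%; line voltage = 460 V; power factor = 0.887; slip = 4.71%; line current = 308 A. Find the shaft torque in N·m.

1070 N·m

P_in = √3·V·I·cosφ = 1.732 × 460 × 308 × 0.887 = 217661 W
P_out = η·P_in = 0.88 × 217661 = 191542 W
n_s = 120×60/4 = 1800 rpm; n = 1800×(1−0.0471) = 1715 rpm
ω = 2π×1715/60 = 179.6 rad/s
τ = P_out/ω = 191542/179.6 = 1070 N·m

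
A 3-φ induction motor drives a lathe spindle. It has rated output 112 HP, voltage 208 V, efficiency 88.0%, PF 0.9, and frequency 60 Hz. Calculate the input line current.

293 A

P_out = 112 × 746 = 83552 W
P_in = P_out / η = 83552 / 0.880 = 94945 W
I_L = P_in / (√3·V_L·cosφ) = 94945 / (1.732 × 208 × 0.9) = 293 A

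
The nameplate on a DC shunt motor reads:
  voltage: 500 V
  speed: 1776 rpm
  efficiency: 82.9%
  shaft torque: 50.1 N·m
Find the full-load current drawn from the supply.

22.5 A

ω = 2π×1776/60 = 186 rad/s; P_out = τω = 50.1 × 186 = 9319 W
P_in = P_out / η = 9319 / 0.829 = 11241 W
I = P_in / V = 11241 / 500 = 22.5 A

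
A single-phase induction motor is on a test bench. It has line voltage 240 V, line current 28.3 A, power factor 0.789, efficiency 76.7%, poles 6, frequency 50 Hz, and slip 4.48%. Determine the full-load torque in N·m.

41.1 N·m

P_in = V·I·cosφ = 240 × 28.3 × 0.789 = 5359 W
P_out = η·P_in = 0.767 × 5359 = 4110 W
n_s = 120×50/6 = 1000 rpm; n = 1000×(1−0.0448) = 955 rpm
ω = 2π×955/60 = 100 rad/s
τ = P_out/ω = 4110/100 = 41.1 N·m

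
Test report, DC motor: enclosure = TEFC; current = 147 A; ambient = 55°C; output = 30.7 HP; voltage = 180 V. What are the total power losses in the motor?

P_in = V·I = 180×147 = 26460 W
P_out = 30.7×746 = 22902 W
Losses = P_in − P_out = 26460 − 22902 = 3558 W

3.56 kW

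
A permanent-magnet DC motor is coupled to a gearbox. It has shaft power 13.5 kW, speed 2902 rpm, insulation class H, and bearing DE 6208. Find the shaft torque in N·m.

44.4 N·m

ω = 2π × 2902/60 = 303.9 rad/s
τ = P/ω = 13500/303.9 = 44.4 N·m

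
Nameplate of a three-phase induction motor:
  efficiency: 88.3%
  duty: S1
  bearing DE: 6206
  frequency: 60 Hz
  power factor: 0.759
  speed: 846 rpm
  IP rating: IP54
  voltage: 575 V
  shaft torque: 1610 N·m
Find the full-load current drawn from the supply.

214 A

ω = 2π×846/60 = 88.59 rad/s; P_out = τω = 1610 × 88.59 = 142630 W
P_in = P_out / η = 142630 / 0.883 = 161529 W
I_L = P_in / (√3·V_L·cosφ) = 161529 / (1.732 × 575 × 0.759) = 214 A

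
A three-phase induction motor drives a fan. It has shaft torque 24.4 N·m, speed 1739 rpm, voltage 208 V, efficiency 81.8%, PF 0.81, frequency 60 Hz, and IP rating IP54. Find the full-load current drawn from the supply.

ω = 2π×1739/60 = 182.1 rad/s; P_out = τω = 24.4 × 182.1 = 4443 W
P_in = P_out / η = 4443 / 0.818 = 5432 W
I_L = P_in / (√3·V_L·cosφ) = 5432 / (1.732 × 208 × 0.81) = 18.6 A

18.6 A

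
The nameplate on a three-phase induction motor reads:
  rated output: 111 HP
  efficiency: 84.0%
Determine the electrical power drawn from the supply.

P_out = 111 × 746 = 82806 W
P_in = P_out/η = 82806/0.84 = 98579 W = 98.6 kW

98.6 kW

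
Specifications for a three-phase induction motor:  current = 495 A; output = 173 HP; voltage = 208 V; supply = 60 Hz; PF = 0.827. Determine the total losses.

18.4 kW

P_in = √3·V·I·cosφ = 1.732×208×495×0.827 = 147476 W
P_out = 173×746 = 129058 W
Losses = P_in − P_out = 147476 − 129058 = 18418 W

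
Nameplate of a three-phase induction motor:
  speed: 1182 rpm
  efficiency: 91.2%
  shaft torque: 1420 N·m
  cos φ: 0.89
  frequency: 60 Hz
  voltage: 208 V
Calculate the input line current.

601 A

ω = 2π×1182/60 = 123.8 rad/s; P_out = τω = 1420 × 123.8 = 175796 W
P_in = P_out / η = 175796 / 0.912 = 192759 W
I_L = P_in / (√3·V_L·cosφ) = 192759 / (1.732 × 208 × 0.89) = 601 A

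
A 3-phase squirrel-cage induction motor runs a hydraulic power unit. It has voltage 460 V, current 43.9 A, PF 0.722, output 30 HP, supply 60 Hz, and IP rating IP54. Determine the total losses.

2.87 kW

P_in = √3·V·I·cosφ = 1.732×460×43.9×0.722 = 25253 W
P_out = 30×746 = 22380 W
Losses = P_in − P_out = 25253 − 22380 = 2873 W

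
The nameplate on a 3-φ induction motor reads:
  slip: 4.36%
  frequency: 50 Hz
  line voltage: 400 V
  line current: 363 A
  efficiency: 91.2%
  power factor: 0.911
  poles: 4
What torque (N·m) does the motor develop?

1390 N·m

P_in = √3·V·I·cosφ = 1.732 × 400 × 363 × 0.911 = 229104 W
P_out = η·P_in = 0.912 × 229104 = 208943 W
n_s = 120×50/4 = 1500 rpm; n = 1500×(1−0.0436) = 1435 rpm
ω = 2π×1435/60 = 150.3 rad/s
τ = P_out/ω = 208943/150.3 = 1390 N·m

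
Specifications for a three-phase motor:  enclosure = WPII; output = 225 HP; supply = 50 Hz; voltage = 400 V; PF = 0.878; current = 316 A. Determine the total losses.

24400 W

P_in = √3·V·I·cosφ = 1.732×400×316×0.878 = 192216 W
P_out = 225×746 = 167850 W
Losses = P_in − P_out = 192216 − 167850 = 24366 W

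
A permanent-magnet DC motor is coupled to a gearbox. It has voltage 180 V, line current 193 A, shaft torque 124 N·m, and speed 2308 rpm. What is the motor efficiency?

86.3 %

ω = 2π × 2308/60 = 241.7 rad/s; P_out = τω = 124 × 241.7 = 29971 W
P_in = V·I = 180 × 193 = 34740 W
η = P_out / P_in = 29971 / 34740 = 0.863 = 86.3%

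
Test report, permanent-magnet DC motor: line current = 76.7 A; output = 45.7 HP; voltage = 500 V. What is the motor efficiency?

P_out = 45.7 × 746 = 34092 W
P_in = V·I = 500 × 76.7 = 38350 W
η = P_out / P_in = 34092 / 38350 = 0.889 = 88.9%

88.9 %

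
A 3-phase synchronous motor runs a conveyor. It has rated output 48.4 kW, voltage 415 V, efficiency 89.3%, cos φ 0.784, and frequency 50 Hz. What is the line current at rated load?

96.2 A

P_out = 48.4 kW = 48400 W
P_in = P_out / η = 48400 / 0.893 = 54199 W
I_L = P_in / (√3·V_L·cosφ) = 54199 / (1.732 × 415 × 0.784) = 96.2 A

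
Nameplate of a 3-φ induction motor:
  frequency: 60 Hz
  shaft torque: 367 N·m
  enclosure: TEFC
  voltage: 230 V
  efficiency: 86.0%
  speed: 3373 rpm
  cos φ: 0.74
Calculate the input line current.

ω = 2π×3373/60 = 353.2 rad/s; P_out = τω = 367 × 353.2 = 129624 W
P_in = P_out / η = 129624 / 0.860 = 150726 W
I_L = P_in / (√3·V_L·cosφ) = 150726 / (1.732 × 230 × 0.74) = 511 A

511 A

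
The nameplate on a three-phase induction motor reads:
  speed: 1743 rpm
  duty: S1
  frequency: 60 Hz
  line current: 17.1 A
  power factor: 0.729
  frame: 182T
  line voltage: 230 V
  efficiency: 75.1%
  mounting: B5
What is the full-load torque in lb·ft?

P_in = √3·V·I·cosφ = 1.732 × 230 × 17.1 × 0.729 = 4966 W
P_out = η·P_in = 0.751 × 4966 = 3729 W
n = 1743 rpm
ω = 2π×1743/60 = 182.5 rad/s
τ = P_out/ω = 3729/182.5 = 20.43 N·m
In lb·ft: 20.43/1.356 = 15.1 lb·ft

15.1 lb·ft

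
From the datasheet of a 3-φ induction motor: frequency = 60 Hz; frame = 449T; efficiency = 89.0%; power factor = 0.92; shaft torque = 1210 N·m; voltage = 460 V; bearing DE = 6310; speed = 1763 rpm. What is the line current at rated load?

ω = 2π×1763/60 = 184.6 rad/s; P_out = τω = 1210 × 184.6 = 223366 W
P_in = P_out / η = 223366 / 0.890 = 250973 W
I_L = P_in / (√3·V_L·cosφ) = 250973 / (1.732 × 460 × 0.92) = 342 A

342 A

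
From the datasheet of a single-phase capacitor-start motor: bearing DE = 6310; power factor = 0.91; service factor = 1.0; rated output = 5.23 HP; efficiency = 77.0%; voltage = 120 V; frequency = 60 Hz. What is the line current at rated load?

46.4 A

P_out = 5.23 × 746 = 3902 W
P_in = P_out / η = 3902 / 0.770 = 5068 W
I = P_in / (V·cosφ) = 5068 / (120 × 0.91) = 46.4 A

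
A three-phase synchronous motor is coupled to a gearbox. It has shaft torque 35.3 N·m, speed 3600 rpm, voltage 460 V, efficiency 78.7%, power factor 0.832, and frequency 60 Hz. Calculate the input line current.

ω = 2π×3600/60 = 377 rad/s; P_out = τω = 35.3 × 377 = 13308 W
P_in = P_out / η = 13308 / 0.787 = 16910 W
I_L = P_in / (√3·V_L·cosφ) = 16910 / (1.732 × 460 × 0.832) = 25.5 A

25.5 A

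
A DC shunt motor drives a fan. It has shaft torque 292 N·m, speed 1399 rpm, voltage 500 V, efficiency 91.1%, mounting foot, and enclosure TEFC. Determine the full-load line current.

ω = 2π×1399/60 = 146.5 rad/s; P_out = τω = 292 × 146.5 = 42778 W
P_in = P_out / η = 42778 / 0.911 = 46957 W
I = P_in / V = 46957 / 500 = 93.9 A

93.9 A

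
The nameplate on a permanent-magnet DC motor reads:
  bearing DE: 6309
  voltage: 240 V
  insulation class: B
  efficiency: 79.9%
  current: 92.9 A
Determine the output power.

17.8 kW

P_in = V·I = 240 × 92.9 = 22296 W
P_out = η·P_in = 0.799 × 22296 = 17815 W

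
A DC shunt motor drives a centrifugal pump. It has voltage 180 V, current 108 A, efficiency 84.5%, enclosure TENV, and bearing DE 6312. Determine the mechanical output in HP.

22 HP

P_in = V·I = 180 × 108 = 19440 W
P_out = η·P_in = 0.845 × 19440 = 16427 W
= 16427/746 = 22 HP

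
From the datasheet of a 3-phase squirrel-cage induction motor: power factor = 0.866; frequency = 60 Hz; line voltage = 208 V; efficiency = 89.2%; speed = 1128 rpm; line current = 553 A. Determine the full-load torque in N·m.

P_in = √3·V·I·cosφ = 1.732 × 208 × 553 × 0.866 = 172526 W
P_out = η·P_in = 0.892 × 172526 = 153893 W
n = 1128 rpm
ω = 2π×1128/60 = 118.1 rad/s
τ = P_out/ω = 153893/118.1 = 1300 N·m

1300 N·m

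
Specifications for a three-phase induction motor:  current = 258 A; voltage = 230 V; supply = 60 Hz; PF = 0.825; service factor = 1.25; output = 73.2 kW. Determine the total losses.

P_in = √3·V·I·cosφ = 1.732×230×258×0.825 = 84791 W
P_out = 73200 W
Losses = P_in − P_out = 84791 − 73200 = 11591 W

11.6 kW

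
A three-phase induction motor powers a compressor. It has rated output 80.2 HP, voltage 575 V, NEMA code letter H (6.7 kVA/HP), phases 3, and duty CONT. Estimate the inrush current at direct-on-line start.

540 A

S_LR = 6.7 × 80.2 = 537.34 kVA
I_LR = S_LR/(√3·V_L) = 537340/(1.732×575) = 540 A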